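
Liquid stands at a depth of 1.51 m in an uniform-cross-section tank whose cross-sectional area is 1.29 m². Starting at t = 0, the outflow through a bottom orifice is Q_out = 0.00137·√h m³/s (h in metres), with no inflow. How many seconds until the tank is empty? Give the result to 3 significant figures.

2310 s

A dh/dt = −Q_out = −0.00137 √h.
∫ h^(−1/2) dh = −(0.00137/A) ∫ dt, giving 2√h = 2√h₀ − (0.00137/A) t.
Tank is empty when √h = 0: t_empty = 2A√h₀/0.00137.
t_empty = 2·1.29·√1.51/0.00137 = 2.5800·1.2288/0.00137 = 2314.1 s.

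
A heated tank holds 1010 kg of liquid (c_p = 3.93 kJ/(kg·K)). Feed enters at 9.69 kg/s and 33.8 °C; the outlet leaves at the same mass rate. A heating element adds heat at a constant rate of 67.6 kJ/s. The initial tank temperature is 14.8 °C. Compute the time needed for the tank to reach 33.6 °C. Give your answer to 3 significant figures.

First-law balance (no shaft work): M c_p dT/dt = ṁ c_p (T_in − T) + 67.6.
τ = M/ṁ = 104.23 s; T_ss = T_in + Q̇/(ṁ c_p) = 35.575 °C.
T(t) = T_ss + (T₀ − T_ss) e^(−t/τ). Set T = 33.6:
e^(−t/τ) = (33.6 − 35.575)/(14.8 − 35.575) = 0.095072
t = −104.23 · ln(0.095072) = 245.27 s.

245 s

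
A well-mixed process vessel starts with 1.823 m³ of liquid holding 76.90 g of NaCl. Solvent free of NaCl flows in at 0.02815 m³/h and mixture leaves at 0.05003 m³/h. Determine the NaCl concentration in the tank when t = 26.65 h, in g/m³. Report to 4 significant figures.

Let m(t) be the amount of NaCl. Volume: V(t) = V₀ + (Q_in − Q_out) t = 1.823 − 0.0218800 t; V(26.65) = 1.23990 m³.
Solute balance: dm/dt = 0 − Q_out C = −Q_out m/V(t).
Separate: dm/m = −Q_out dt/V(t) ⇒ ln(m/m₀) = −(Q_out/(Q_in−Q_out)) ln(V/V₀).
m = m₀ (V₀/V)^(Q_out/(Q_in−Q_out)) = 76.90 × (1.823/1.23990)^(-2.28656) = 31.8533 g.
C = m/V = 31.8533/1.23990 = 25.6902 g/m³.

25.69 g/m³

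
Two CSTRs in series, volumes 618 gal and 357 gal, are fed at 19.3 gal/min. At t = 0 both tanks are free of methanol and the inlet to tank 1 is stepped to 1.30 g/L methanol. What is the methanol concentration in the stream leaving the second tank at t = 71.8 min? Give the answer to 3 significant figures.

1.01 g/L

Species balance on tank i: dCᵢ/dt = (Cᵢ₋₁ − Cᵢ)/τᵢ with τᵢ = Vᵢ/Q.
τ₁ = 618/19.3 = 32.021 min; τ₂ = 357/19.3 = 18.497 min.
Solving the cascade with C₁(0)=C₂(0)=0 gives C₂(t) = C_in[1 − (τ₁ e^(−t/τ₁) − τ₂ e^(−t/τ₂))/(τ₁ − τ₂)].
At t = 71.8: e^(−t/τ₁) = 0.10621, e^(−t/τ₂) = 0.020617.
C₂ = 1.30·[1 − (32.021·0.10621 − 18.497·0.020617)/(13.523)] = 1.30·0.77671 = 1.0097 g/L.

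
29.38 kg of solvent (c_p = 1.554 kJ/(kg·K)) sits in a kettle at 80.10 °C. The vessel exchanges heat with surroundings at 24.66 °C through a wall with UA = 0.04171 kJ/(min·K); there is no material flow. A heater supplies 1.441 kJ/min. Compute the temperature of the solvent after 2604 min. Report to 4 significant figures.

M c_p dT/dt = −UA(T − T_amb) + Q̇.
dT/dt = (T_ss − T)/τ with T_ss = T_amb + Q̇/UA = 24.66 + 1.441/0.04171 = 59.2081 °C, τ = M c_p/UA = 29.38·1.554/0.04171 = 1094.62 min.
This is linear first-order; T(t) = T_ss + (T₀ − T_ss) e^(−t/τ).
T(2604) = 59.2081 + (20.8919)·0.0926513 = 61.1437 °C.

61.14 °C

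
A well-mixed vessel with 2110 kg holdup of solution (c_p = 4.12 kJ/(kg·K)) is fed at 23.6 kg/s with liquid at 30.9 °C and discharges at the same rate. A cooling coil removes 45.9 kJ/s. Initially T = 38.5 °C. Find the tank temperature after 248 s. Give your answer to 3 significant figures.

30.9 °C

Heat balance on the well-mixed liquid: M c_p dT/dt = ṁ c_p (T_in − T) − 45.9.
Rearrange: dT/dt = (T_ss − T)/τ with τ = M/ṁ = 89.407 s and T_ss = T_in − Q̇/(ṁ c_p) = 30.428 °C.
T approaches T_ss exponentially: T(t) = T_ss + (T₀ − T_ss) e^(−t/τ).
T(248) = 30.428 + (8.0721)·e^(−248/89.407) = 30.428 + (8.0721)·0.062422 = 30.932 °C.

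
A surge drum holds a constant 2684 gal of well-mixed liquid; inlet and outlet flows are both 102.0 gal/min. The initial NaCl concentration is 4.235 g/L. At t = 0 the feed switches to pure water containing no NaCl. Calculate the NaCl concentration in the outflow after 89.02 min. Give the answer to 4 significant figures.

0.1438 g/L

Unsteady species balance (constant V, well mixed): V dC/dt = Q(C_in − C).
So dC/dt = (C_in − C)/τ with τ = V/Q = 2684/102.0 = 26.3137 min.
C approaches C_in exponentially: C(t) = C_in + (C₀ − C_in) e^(−t/τ).
C(89.02) = 0 + (4.235 − 0)·e^(−89.02/26.3137) = 0 + (4.23500)·0.0339446 = 0.143755 g/L.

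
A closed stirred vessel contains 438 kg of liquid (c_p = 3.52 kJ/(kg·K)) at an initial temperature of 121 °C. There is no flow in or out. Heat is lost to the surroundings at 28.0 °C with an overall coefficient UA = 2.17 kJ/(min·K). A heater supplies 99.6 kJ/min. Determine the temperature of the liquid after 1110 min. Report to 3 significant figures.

83.8 °C

Lumped-capacitance energy balance: M c_p dT/dt = UA(T_amb − T) + Q̇.
dT/dt = (T_ss − T)/τ with T_ss = T_amb + Q̇/UA = 28.0 + 99.6/2.17 = 73.899 °C, τ = M c_p/UA = 438·3.52/2.17 = 710.49 min.
T approaches T_ss exponentially: T(t) = T_ss + (T₀ − T_ss) e^(−t/τ).
T(1110) = 73.899 + (47.101)·0.20965 = 83.774 °C.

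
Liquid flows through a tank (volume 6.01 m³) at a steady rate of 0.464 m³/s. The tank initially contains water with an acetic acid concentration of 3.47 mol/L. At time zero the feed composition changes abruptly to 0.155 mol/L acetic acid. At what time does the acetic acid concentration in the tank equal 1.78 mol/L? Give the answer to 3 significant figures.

Species balance on the tank: V dC/dt = Q(C_in − C), so τ = V/Q = 12.953 s.
C(t) = C_in + (C₀ − C_in) e^(−t/τ). Set C = 1.78 and solve for t:
e^(−t/τ) = (C − C_in)/(C₀ − C_in) = (1.78 − 0.155)/(3.47 − 0.155) = 0.49020
t = −τ ln(…) = 12.953 × 0.71295 = 9.2345 s.

9.23 s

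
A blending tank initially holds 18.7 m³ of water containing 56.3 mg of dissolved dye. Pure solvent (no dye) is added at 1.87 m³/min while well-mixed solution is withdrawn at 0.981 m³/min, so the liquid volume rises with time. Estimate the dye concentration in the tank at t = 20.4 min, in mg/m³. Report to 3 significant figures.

0.723 mg/m³

Total volume: dV/dt = Q_in − Q_out = 0.88900 m³/min, so V(t) = 18.7 + 0.88900 t and V(20.4) = 36.836 m³.
Species balance (pure solvent in): dm/dt = −Q_out · m/V(t).
dm/m = −Q_out dt/(V₀ + 0.88900 t); integrating gives ln(m/m₀) = −(Q_out/(Q_in−Q_out)) ln(V/V₀).
m = m₀ (V₀/V)^(Q_out/(Q_in−Q_out)) = 56.3 × (18.7/36.836)^(1.1035) = 26.645 mg.
C = m/V = 26.645/36.836 = 0.72334 mg/m³.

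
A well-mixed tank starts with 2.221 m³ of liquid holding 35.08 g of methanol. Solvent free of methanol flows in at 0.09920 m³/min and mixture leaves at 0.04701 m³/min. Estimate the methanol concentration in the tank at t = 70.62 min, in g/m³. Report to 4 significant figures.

Total volume: dV/dt = Q_in − Q_out = 0.0521900 m³/min, so V(t) = 2.221 + 0.0521900 t and V(70.62) = 5.90666 m³.
No methanol enters, so dm/dt = −Q_out · (m/V).
Separate: dm/m = −Q_out dt/V(t) ⇒ ln(m/m₀) = −(Q_out/(Q_in−Q_out)) ln(V/V₀).
m = m₀ (V₀/V)^(Q_out/(Q_in−Q_out)) = 35.08 × (2.221/5.90666)^(0.900747) = 14.5354 g.
C = m/V = 14.5354/5.90666 = 2.46086 g/m³.

2.461 g/m³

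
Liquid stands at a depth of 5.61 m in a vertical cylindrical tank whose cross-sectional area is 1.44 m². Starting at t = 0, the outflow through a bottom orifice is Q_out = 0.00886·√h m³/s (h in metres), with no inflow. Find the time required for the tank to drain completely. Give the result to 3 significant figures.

A dh/dt = −Q_out = −0.00886 √h.
Separate and integrate: 2(√h − √h₀) = −(0.00886/A) t.
Tank is empty when √h = 0: t_empty = 2A√h₀/0.00886.
t_empty = 2·1.44·√5.61/0.00886 = 2.8800·2.3685/0.00886 = 769.91 s.

770 s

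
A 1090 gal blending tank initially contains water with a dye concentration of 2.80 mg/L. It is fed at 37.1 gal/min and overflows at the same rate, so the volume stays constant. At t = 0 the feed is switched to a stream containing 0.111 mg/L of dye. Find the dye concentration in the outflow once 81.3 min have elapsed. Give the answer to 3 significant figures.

0.280 mg/L

Unsteady species balance (constant V, well mixed): V dC/dt = Q(C_in − C).
Time constant τ = V/Q = 1090/37.1 = 29.380 min.
Solution: C(t) = C_in + (C₀ − C_in) e^(−t/τ).
C(81.3) = 0.111 + (2.80 − 0.111)·e^(−81.3/29.380) = 0.111 + (2.6890)·0.062839 = 0.27997 mg/L.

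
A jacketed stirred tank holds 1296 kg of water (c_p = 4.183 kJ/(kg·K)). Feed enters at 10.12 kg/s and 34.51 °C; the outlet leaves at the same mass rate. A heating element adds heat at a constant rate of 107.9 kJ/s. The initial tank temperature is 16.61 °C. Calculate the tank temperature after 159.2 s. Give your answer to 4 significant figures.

Heat balance on the well-mixed liquid: M c_p dT/dt = ṁ c_p (T_in − T) + 107.9.
τ = M/ṁ = 128.063 s; T_ss = T_in + Q̇/(ṁ c_p) = 34.51 + 107.9/(10.12·4.183) = 37.0589 °C.
Integrating: T(t) = T_ss + (T₀ − T_ss) e^(−t/τ).
T(159.2) = 37.0589 + (-20.4489)·e^(−159.2/128.063) = 37.0589 + (-20.4489)·0.288478 = 31.1598 °C.

31.16 °C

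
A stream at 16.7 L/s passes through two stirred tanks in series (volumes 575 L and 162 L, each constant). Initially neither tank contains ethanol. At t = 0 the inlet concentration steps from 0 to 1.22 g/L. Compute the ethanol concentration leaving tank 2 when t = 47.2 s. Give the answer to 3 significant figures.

0.792 g/L

Each tank obeys Vᵢ dCᵢ/dt = Q(Cᵢ₋₁ − Cᵢ), so τᵢ = Vᵢ/Q.
τ₁ = 575/16.7 = 34.431 s; τ₂ = 162/16.7 = 9.7006 s.
Tank 1: C₁ = C_in(1 − e^(−t/τ₁)). Tank 2 (τ₁ ≠ τ₂): C₂ = C_in[1 − (τ₁ e^(−t/τ₁) − τ₂ e^(−t/τ₂))/(τ₁ − τ₂)].
At t = 47.2: e^(−t/τ₁) = 0.25389, e^(−t/τ₂) = 0.0077066.
C₂ = 1.22·[1 − (34.431·0.25389 − 9.7006·0.0077066)/(24.731)] = 1.22·0.64954 = 0.79244 g/L.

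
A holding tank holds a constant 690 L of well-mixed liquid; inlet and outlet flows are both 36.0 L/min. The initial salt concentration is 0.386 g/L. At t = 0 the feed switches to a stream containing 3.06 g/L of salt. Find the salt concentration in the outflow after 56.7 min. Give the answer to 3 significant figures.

Mass balance on the solute (V constant): V dC/dt = Q(C_in − C).
Rewrite as dC/dt + C/τ = C_in/τ, τ = V/Q = 19.167 min.
C approaches C_in exponentially: C(t) = C_in + (C₀ − C_in) e^(−t/τ).
C(56.7) = 3.06 + (0.386 − 3.06)·e^(−56.7/19.167) = 3.06 + (-2.6740)·0.051909 = 2.9212 g/L.

2.92 g/L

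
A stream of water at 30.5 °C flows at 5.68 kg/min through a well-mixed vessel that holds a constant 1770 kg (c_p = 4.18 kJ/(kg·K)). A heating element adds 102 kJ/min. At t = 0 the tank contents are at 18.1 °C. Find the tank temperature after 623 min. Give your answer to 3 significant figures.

32.5 °C

Heat balance on the well-mixed liquid: M c_p dT/dt = ṁ c_p (T_in − T) + 102.
Rearrange: dT/dt = (T_ss − T)/τ with τ = M/ṁ = 311.62 min and T_ss = T_in + Q̇/(ṁ c_p) = 34.796 °C.
T approaches T_ss exponentially: T(t) = T_ss + (T₀ − T_ss) e^(−t/τ).
T(623) = 34.796 + (-16.696)·e^(−623/311.62) = 34.796 + (-16.696)·0.13544 = 32.535 °C.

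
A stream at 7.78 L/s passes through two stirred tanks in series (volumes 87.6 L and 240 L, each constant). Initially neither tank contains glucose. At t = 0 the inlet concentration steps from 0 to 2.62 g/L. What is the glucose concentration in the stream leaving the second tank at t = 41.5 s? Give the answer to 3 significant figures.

1.58 g/L

Each tank obeys Vᵢ dCᵢ/dt = Q(Cᵢ₋₁ − Cᵢ), so τᵢ = Vᵢ/Q.
τ₁ = 87.6/7.78 = 11.260 s; τ₂ = 240/7.78 = 30.848 s.
Solving the cascade with C₁(0)=C₂(0)=0 gives C₂(t) = C_in[1 − (τ₁ e^(−t/τ₁) − τ₂ e^(−t/τ₂))/(τ₁ − τ₂)].
At t = 41.5: e^(−t/τ₁) = 0.025079, e^(−t/τ₂) = 0.26046.
C₂ = 2.62·[1 − (11.260·0.025079 − 30.848·0.26046)/(-19.589)] = 2.62·0.60424 = 1.5831 g/L.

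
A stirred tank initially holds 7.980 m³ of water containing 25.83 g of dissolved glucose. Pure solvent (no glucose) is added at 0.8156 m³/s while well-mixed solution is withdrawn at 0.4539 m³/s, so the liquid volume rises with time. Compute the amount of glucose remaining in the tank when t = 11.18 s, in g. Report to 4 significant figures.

15.44 g

Let m(t) be the amount of glucose. Volume: V(t) = V₀ + (Q_in − Q_out) t = 7.980 + 0.361700 t; V(11.18) = 12.0238 m³.
No glucose enters, so dm/dt = −Q_out · (m/V).
Separate: dm/m = −Q_out dt/V(t) ⇒ ln(m/m₀) = −(Q_out/(Q_in−Q_out)) ln(V/V₀).
m = m₀ (V₀/V)^(Q_out/(Q_in−Q_out)) = 25.83 × (7.980/12.0238)^(1.25491) = 15.4419 g.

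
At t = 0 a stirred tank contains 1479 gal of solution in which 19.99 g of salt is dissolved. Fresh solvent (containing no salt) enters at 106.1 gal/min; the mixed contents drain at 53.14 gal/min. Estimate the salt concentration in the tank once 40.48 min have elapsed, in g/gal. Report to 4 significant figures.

Total volume: dV/dt = Q_in − Q_out = 52.9600 gal/min, so V(t) = 1479 + 52.9600 t and V(40.48) = 3622.82 gal.
No salt enters, so dm/dt = −Q_out · (m/V).
dm/m = −Q_out dt/(V₀ + 52.9600 t); integrating gives ln(m/m₀) = −(Q_out/(Q_in−Q_out)) ln(V/V₀).
m = m₀ (V₀/V)^(Q_out/(Q_in−Q_out)) = 19.99 × (1479/3622.82)^(1.00340) = 8.13601 g.
C = m/V = 8.13601/3622.82 = 0.00224577 g/gal.

0.002246 g/gal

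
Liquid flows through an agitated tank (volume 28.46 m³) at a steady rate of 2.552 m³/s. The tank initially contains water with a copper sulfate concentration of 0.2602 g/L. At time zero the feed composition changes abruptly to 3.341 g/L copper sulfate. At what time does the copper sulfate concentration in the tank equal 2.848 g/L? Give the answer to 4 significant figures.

Species balance: V dC/dt = Q(C_in − C) ⇒ τ = V/Q = 11.1520 s.
C(t) = C_in + (C₀ − C_in) e^(−t/τ). Set C = 2.848 and solve for t:
e^(−t/τ) = (C − C_in)/(C₀ − C_in) = (2.848 − 3.341)/(0.2602 − 3.341) = 0.160023
t = −τ ln(…) = 11.1520 × 1.83244 = 20.4354 s.

20.44 s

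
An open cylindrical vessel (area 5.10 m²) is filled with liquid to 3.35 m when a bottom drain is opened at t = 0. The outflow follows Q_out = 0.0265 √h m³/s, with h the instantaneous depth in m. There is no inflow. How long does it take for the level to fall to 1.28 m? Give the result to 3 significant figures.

Volume balance on the tank: A dh/dt = −0.0265 √h.
∫ h^(−1/2) dh = −(0.0265/A) ∫ dt, giving 2√h = 2√h₀ − (0.0265/A) t.
t = 2A(√h₀ − √h)/0.0265 = 2·5.10·(√3.35 − √1.28)/0.0265
  = 10.200 × (1.8303 − 1.1314) / 0.0265 = 269.02 s.

269 s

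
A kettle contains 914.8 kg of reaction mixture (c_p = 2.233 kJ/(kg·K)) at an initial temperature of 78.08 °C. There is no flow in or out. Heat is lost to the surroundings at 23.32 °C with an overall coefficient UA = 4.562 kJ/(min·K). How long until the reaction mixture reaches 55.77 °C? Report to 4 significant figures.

234.3 min

First-law balance (no shaft work): M c_p dT/dt = −UA(T − T_amb).
τ = M c_p/UA = 447.775 min; T_ss = T_amb = 23.3200 °C.
T(t) = T_ss + (T₀ − T_ss)e^(−t/τ); set T = 55.77:
t = −τ ln[(T − T_ss)/(T₀ − T_ss)] = −447.775 · ln(0.592586) = 234.302 min.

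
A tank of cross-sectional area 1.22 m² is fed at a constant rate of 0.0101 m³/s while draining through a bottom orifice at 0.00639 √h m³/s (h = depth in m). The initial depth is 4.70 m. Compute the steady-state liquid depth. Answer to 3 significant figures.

Level balance: A dh/dt = 0.0101 − 0.00639 √h. Setting dh/dt = 0:
Q_in = 0.00639 √h_ss ⇒ √h_ss = 0.0101/0.00639 = 1.5806.
h_ss = 1.5806² = 2.4983 m. (Since h₀ = 4.70 m > h_ss, the level will fall toward this value.)

2.50 m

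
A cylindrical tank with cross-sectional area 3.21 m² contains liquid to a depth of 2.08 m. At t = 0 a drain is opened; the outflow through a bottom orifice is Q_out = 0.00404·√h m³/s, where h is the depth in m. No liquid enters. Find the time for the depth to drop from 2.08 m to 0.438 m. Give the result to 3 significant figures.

Mass balance (ρ constant): A dh/dt = −0.00404 √h.
∫ h^(−1/2) dh = −(0.00404/A) ∫ dt, giving 2√h = 2√h₀ − (0.00404/A) t.
t = 2A(√h₀ − √h)/0.00404 = 2·3.21·(√2.08 − √0.438)/0.00404
  = 6.4200 × (1.4422 − 0.66182) / 0.00404 = 1240.1 s.

1240 s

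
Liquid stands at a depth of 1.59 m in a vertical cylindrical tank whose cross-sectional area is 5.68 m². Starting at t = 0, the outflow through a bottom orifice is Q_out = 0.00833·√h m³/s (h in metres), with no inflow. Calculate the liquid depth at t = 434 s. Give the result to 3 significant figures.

0.889 m

With no inflow, A dh/dt = −0.00833 √h.
This is separable: 2 d(√h)/dt = −0.00833/A, so √h = √h₀ − (0.00833/(2A)) t.
√h = √1.59 − 0.00833·434/(2·5.68) = 1.2610 − 0.31824 = 0.94271.
h = 0.94271² = 0.88870 m.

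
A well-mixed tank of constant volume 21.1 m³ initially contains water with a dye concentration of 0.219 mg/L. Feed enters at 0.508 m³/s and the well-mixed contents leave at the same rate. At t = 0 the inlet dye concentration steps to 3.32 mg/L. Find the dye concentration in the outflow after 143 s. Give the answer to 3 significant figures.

3.22 mg/L

Species balance on the tank: V dC/dt = Q(C_in − C).
So dC/dt = (C_in − C)/τ with τ = V/Q = 21.1/0.508 = 41.535 s.
This is linear first-order; C(t) = C_in + (C₀ − C_in) e^(−t/τ).
C(143) = 3.32 + (0.219 − 3.32)·e^(−143/41.535) = 3.32 + (-3.1010)·0.031974 = 3.2208 mg/L.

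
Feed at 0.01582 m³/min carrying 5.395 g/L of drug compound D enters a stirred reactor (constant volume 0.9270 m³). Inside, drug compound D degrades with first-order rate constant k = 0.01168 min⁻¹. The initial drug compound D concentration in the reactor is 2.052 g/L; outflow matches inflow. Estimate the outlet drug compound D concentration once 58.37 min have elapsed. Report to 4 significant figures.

Accumulation = in − out − consumed: V dC/dt = Q C_in − Q C − k V C.
dC/dt = (Q/V) C_in − (Q/V + k) C; effective rate a = Q/V + k = 0.0170658 + 0.01168 = 0.0287458 min⁻¹.
C_ss = Q C_in/(Q + kV) = 3.20290 g/L; C(t) = C_ss + (C₀ − C_ss) e^(−a t).
C(58.37) = 3.20290 + (-1.15090)·e^(−0.0287458·58.37) = 3.20290 + (-1.15090)·0.186767 = 2.98795 g/L.

2.988 g/L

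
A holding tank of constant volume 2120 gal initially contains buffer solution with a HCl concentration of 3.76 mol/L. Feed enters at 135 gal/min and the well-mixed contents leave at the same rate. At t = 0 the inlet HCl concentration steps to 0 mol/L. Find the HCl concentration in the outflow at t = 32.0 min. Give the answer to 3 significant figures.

0.490 mol/L

Species balance on the tank: V dC/dt = Q(C_in − C).
Time constant τ = V/Q = 2120/135 = 15.704 min.
This is linear first-order; C(t) = C_in + (C₀ − C_in) e^(−t/τ).
C(32.0) = 0 + (3.76 − 0)·e^(−32.0/15.704) = 0 + (3.7600)·0.13032 = 0.49002 mol/L.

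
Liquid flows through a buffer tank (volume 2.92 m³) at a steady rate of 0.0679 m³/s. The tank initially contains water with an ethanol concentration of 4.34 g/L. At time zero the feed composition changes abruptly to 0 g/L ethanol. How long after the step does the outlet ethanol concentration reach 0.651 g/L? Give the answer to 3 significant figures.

Species balance on the tank: V dC/dt = Q(C_in − C), so τ = V/Q = 43.004 s.
C(t) = C_in + (C₀ − C_in) e^(−t/τ). Set C = 0.651 and solve for t:
e^(−t/τ) = (C − C_in)/(C₀ − C_in) = (0.651 − 0)/(4.34 − 0) = 0.15000
t = −τ ln(…) = 43.004 × 1.8971 = 81.585 s.

81.6 s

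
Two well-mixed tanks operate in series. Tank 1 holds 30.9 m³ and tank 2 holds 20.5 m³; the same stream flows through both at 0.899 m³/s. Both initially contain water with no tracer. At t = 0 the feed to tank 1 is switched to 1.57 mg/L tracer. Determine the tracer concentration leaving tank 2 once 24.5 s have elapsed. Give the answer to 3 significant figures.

0.340 mg/L

Time constants: τᵢ = Vᵢ/Q for each well-mixed tank.
τ₁ = 30.9/0.899 = 34.372 s; τ₂ = 20.5/0.899 = 22.803 s.
Tank 1: C₁ = C_in(1 − e^(−t/τ₁)). Tank 2 (τ₁ ≠ τ₂): C₂ = C_in[1 − (τ₁ e^(−t/τ₁) − τ₂ e^(−t/τ₂))/(τ₁ − τ₂)].
At t = 24.5: e^(−t/τ₁) = 0.49027, e^(−t/τ₂) = 0.34150.
C₂ = 1.57·[1 − (34.372·0.49027 − 22.803·0.34150)/(11.568)] = 1.57·0.21648 = 0.33987 mg/L.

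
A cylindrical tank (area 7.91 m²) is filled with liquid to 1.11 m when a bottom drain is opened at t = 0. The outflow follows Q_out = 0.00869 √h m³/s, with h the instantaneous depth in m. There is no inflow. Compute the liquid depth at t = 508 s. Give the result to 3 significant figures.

Volume balance on the tank: A dh/dt = −0.00869 √h.
This is separable: 2 d(√h)/dt = −0.00869/A, so √h = √h₀ − (0.00869/(2A)) t.
√h = √1.11 − 0.00869·508/(2·7.91) = 1.0536 − 0.27905 = 0.77452.
h = 0.77452² = 0.59988 m.

0.600 m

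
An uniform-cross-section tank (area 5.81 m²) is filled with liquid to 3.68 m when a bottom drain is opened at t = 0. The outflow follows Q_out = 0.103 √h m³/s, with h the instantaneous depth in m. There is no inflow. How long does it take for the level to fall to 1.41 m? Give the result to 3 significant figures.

82.5 s

With no inflow, A dh/dt = −0.103 √h.
∫ h^(−1/2) dh = −(0.103/A) ∫ dt, giving 2√h = 2√h₀ − (0.103/A) t.
t = 2A(√h₀ − √h)/0.103 = 2·5.81·(√3.68 − √1.41)/0.103
  = 11.620 × (1.9183 − 1.1874) / 0.103 = 82.457 s.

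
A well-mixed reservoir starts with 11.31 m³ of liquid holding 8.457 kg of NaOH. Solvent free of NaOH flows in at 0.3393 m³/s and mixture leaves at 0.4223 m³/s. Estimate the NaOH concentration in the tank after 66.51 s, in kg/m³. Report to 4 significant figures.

Let m(t) be the amount of NaOH. Volume: V(t) = V₀ + (Q_in − Q_out) t = 11.31 − 0.0830000 t; V(66.51) = 5.78967 m³.
Solute balance: dm/dt = 0 − Q_out C = −Q_out m/V(t).
Separate: dm/m = −Q_out dt/V(t) ⇒ ln(m/m₀) = −(Q_out/(Q_in−Q_out)) ln(V/V₀).
m = m₀ (V₀/V)^(Q_out/(Q_in−Q_out)) = 8.457 × (11.31/5.78967)^(-5.08795) = 0.280282 kg.
C = m/V = 0.280282/5.78967 = 0.0484107 kg/m³.

0.04841 kg/m³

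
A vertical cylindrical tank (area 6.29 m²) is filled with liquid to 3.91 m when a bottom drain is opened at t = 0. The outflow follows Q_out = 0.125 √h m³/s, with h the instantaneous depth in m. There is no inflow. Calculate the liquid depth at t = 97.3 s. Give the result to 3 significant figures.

With no inflow, A dh/dt = −0.125 √h.
∫ h^(−1/2) dh = −(0.125/A) ∫ dt, giving 2√h = 2√h₀ − (0.125/A) t.
√h = √3.91 − 0.125·97.3/(2·6.29) = 1.9774 − 0.96681 = 1.0106.
h = 1.0106² = 1.0212 m.

1.02 m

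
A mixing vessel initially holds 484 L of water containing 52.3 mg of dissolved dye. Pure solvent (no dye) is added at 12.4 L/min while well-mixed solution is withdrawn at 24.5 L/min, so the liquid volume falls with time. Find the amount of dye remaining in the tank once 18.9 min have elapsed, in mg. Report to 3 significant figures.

Let m(t) be the amount of dye. Volume: V(t) = V₀ + (Q_in − Q_out) t = 484 − 12.100 t; V(18.9) = 255.31 L.
No dye enters, so dm/dt = −Q_out · (m/V).
Separate: dm/m = −Q_out dt/V(t) ⇒ ln(m/m₀) = −(Q_out/(Q_in−Q_out)) ln(V/V₀).
m = m₀ (V₀/V)^(Q_out/(Q_in−Q_out)) = 52.3 × (484/255.31)^(-2.0248) = 14.324 mg.

14.3 mg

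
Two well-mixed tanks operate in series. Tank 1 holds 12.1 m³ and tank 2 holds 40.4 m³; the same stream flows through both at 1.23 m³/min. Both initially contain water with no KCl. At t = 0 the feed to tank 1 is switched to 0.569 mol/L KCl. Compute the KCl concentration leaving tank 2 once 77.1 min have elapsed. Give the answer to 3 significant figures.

Each tank obeys Vᵢ dCᵢ/dt = Q(Cᵢ₋₁ − Cᵢ), so τᵢ = Vᵢ/Q.
τ₁ = 12.1/1.23 = 9.8374 min; τ₂ = 40.4/1.23 = 32.846 min.
Tank 1: C₁ = C_in(1 − e^(−t/τ₁)). Tank 2 (τ₁ ≠ τ₂): C₂ = C_in[1 − (τ₁ e^(−t/τ₁) − τ₂ e^(−t/τ₂))/(τ₁ − τ₂)].
At t = 77.1: e^(−t/τ₁) = 0.00039468, e^(−t/τ₂) = 0.095622.
C₂ = 0.569·[1 − (9.8374·0.00039468 − 32.846·0.095622)/(-23.008)] = 0.569·0.86366 = 0.49142 mol/L.

0.491 mol/L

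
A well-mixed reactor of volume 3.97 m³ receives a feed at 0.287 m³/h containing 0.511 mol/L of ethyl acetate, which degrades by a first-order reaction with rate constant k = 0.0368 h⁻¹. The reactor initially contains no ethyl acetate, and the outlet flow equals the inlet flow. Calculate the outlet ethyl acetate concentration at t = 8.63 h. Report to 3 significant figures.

Species balance: V dC/dt = Q C_in − Q C − k V C.
This is linear with rate a = Q/V + k = 0.10909 h⁻¹.
C_ss = Q C_in/(Q + kV) = 0.33862 mol/L; C(t) = C_ss + (C₀ − C_ss) e^(−a t).
C(8.63) = 0.33862 + (-0.33862)·e^(−0.10909·8.63) = 0.33862 + (-0.33862)·0.39006 = 0.20654 mol/L.

0.207 mol/L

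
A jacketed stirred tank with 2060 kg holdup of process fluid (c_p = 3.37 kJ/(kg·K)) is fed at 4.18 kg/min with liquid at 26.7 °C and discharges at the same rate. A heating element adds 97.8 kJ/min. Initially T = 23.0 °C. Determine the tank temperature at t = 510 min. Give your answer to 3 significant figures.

M c_p dT/dt = ṁ c_p (T_in − T) + Q̇.
Rearrange: dT/dt = (T_ss − T)/τ with τ = M/ṁ = 492.82 min and T_ss = T_in + Q̇/(ṁ c_p) = 33.643 °C.
Integrating: T(t) = T_ss + (T₀ − T_ss) e^(−t/τ).
T(510) = 33.643 + (-10.643)·e^(−510/492.82) = 33.643 + (-10.643)·0.35528 = 29.862 °C.

29.9 °C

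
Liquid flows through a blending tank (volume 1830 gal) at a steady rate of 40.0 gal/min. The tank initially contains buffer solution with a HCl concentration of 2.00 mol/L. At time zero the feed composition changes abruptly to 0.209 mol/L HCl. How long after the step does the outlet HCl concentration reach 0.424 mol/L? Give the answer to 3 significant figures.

Species balance: V dC/dt = Q(C_in − C) ⇒ τ = V/Q = 45.750 min.
C(t) = C_in + (C₀ − C_in) e^(−t/τ). Set C = 0.424 and solve for t:
e^(−t/τ) = (C − C_in)/(C₀ − C_in) = (0.424 − 0.209)/(2.00 − 0.209) = 0.12004
t = −τ ln(…) = 45.750 × 2.1199 = 96.985 min.

97.0 min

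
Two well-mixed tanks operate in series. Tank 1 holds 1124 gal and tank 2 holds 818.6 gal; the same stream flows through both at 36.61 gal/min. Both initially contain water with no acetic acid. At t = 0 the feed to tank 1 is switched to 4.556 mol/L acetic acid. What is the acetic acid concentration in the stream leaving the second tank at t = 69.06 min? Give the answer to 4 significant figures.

Time constants: τᵢ = Vᵢ/Q for each well-mixed tank.
τ₁ = 1124/36.61 = 30.7020 min; τ₂ = 818.6/36.61 = 22.3600 min.
Solving the cascade with C₁(0)=C₂(0)=0 gives C₂(t) = C_in[1 − (τ₁ e^(−t/τ₁) − τ₂ e^(−t/τ₂))/(τ₁ − τ₂)].
At t = 69.06: e^(−t/τ₁) = 0.105466, e^(−t/τ₂) = 0.0455680.
C₂ = 4.556·[1 − (30.7020·0.105466 − 22.3600·0.0455680)/(8.34198)] = 4.556·0.733982 = 3.34402 mol/L.

3.344 mol/L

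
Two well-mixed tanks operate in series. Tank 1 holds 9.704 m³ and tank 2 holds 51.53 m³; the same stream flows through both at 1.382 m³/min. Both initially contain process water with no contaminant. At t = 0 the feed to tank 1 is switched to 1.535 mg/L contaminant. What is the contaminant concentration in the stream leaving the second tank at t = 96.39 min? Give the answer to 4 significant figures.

Each tank obeys Vᵢ dCᵢ/dt = Q(Cᵢ₋₁ − Cᵢ), so τᵢ = Vᵢ/Q.
τ₁ = 9.704/1.382 = 7.02171 min; τ₂ = 51.53/1.382 = 37.2865 min.
Solving the cascade with C₁(0)=C₂(0)=0 gives C₂(t) = C_in[1 − (τ₁ e^(−t/τ₁) − τ₂ e^(−t/τ₂))/(τ₁ − τ₂)].
At t = 96.39: e^(−t/τ₁) = 1.09208e-06, e^(−t/τ₂) = 0.0753874.
C₂ = 1.535·[1 − (7.02171·1.09208e-06 − 37.2865·0.0753874)/(-30.2648)] = 1.535·0.907122 = 1.39243 mg/L.

1.392 mg/L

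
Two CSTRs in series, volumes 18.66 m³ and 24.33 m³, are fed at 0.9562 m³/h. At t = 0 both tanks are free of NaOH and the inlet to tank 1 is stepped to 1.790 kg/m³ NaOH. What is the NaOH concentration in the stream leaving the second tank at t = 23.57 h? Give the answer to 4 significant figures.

0.5088 kg/m³

Each tank obeys Vᵢ dCᵢ/dt = Q(Cᵢ₋₁ − Cᵢ), so τᵢ = Vᵢ/Q.
τ₁ = 18.66/0.9562 = 19.5147 h; τ₂ = 24.33/0.9562 = 25.4445 h.
Solving the cascade with C₁(0)=C₂(0)=0 gives C₂(t) = C_in[1 − (τ₁ e^(−t/τ₁) − τ₂ e^(−t/τ₂))/(τ₁ − τ₂)].
At t = 23.57: e^(−t/τ₁) = 0.298853, e^(−t/τ₂) = 0.396004.
C₂ = 1.790·[1 − (19.5147·0.298853 − 25.4445·0.396004)/(-5.92972)] = 1.790·0.284271 = 0.508844 kg/m³.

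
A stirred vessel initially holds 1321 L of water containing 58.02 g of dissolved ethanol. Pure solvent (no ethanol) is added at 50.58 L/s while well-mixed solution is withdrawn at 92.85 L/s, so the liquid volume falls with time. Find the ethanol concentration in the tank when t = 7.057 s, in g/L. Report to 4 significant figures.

Let m(t) be the amount of ethanol. Volume: V(t) = V₀ + (Q_in − Q_out) t = 1321 − 42.2700 t; V(7.057) = 1022.70 L.
No ethanol enters, so dm/dt = −Q_out · (m/V).
dm/m = −Q_out dt/(V₀ − 42.2700 t); integrating gives ln(m/m₀) = −(Q_out/(Q_in−Q_out)) ln(V/V₀).
m = m₀ (V₀/V)^(Q_out/(Q_in−Q_out)) = 58.02 × (1321/1022.70)^(-2.19659) = 33.0687 g.
C = m/V = 33.0687/1022.70 = 0.0323347 g/L.

0.03233 g/L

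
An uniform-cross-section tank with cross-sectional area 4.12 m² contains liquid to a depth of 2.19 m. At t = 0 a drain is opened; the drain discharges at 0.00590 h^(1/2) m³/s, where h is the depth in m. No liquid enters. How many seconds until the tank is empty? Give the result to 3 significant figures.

A dh/dt = −Q_out = −0.00590 √h.
∫ h^(−1/2) dh = −(0.00590/A) ∫ dt, giving 2√h = 2√h₀ − (0.00590/A) t.
Tank is empty when √h = 0: t_empty = 2A√h₀/0.00590.
t_empty = 2·4.12·√2.19/0.00590 = 8.2400·1.4799/0.00590 = 2066.8 s.

2070 s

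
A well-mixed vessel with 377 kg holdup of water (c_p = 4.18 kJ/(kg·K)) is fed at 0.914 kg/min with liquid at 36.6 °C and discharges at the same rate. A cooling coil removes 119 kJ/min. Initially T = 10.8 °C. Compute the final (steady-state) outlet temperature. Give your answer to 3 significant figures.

5.45 °C

M c_p dT/dt = ṁ c_p (T_in − T) − Q̇.
At steady state dT/dt = 0 ⇒ T_ss = T_in − Q̇/(ṁ c_p) = 36.6 − 119/(0.914·4.18) = 5.4524 °C.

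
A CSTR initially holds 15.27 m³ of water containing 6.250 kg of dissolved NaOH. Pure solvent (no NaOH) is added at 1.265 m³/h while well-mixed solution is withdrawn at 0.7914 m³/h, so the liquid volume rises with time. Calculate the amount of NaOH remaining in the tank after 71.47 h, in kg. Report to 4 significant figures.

Total volume: dV/dt = Q_in − Q_out = 0.473600 m³/h, so V(t) = 15.27 + 0.473600 t and V(71.47) = 49.1182 m³.
Solute balance: dm/dt = 0 − Q_out C = −Q_out m/V(t).
Separate: dm/m = −Q_out dt/V(t) ⇒ ln(m/m₀) = −(Q_out/(Q_in−Q_out)) ln(V/V₀).
m = m₀ (V₀/V)^(Q_out/(Q_in−Q_out)) = 6.250 × (15.27/49.1182)^(1.67103) = 0.887143 kg.

0.8871 kg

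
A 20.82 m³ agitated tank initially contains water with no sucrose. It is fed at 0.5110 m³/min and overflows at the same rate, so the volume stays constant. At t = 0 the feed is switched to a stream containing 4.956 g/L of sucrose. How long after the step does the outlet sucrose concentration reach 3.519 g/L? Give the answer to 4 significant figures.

Species balance: V dC/dt = Q(C_in − C) ⇒ τ = V/Q = 40.7436 min.
C(t) = C_in + (C₀ − C_in) e^(−t/τ). Set C = 3.519 and solve for t:
e^(−t/τ) = (C − C_in)/(C₀ − C_in) = (3.519 − 4.956)/(0 − 4.956) = 0.289952
t = −τ ln(…) = 40.7436 × 1.23804 = 50.4423 min.

50.44 min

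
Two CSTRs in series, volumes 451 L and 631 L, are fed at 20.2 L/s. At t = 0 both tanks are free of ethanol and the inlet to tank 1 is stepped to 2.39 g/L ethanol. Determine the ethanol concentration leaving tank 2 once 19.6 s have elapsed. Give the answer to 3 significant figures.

Each tank obeys Vᵢ dCᵢ/dt = Q(Cᵢ₋₁ − Cᵢ), so τᵢ = Vᵢ/Q.
τ₁ = 451/20.2 = 22.327 s; τ₂ = 631/20.2 = 31.238 s.
Tank 1: C₁ = C_in(1 − e^(−t/τ₁)). Tank 2 (τ₁ ≠ τ₂): C₂ = C_in[1 − (τ₁ e^(−t/τ₁) − τ₂ e^(−t/τ₂))/(τ₁ − τ₂)].
At t = 19.6: e^(−t/τ₁) = 0.41567, e^(−t/τ₂) = 0.53395.
C₂ = 2.39·[1 − (22.327·0.41567 − 31.238·0.53395)/(-8.9109)] = 2.39·0.16968 = 0.40553 g/L.

0.406 g/L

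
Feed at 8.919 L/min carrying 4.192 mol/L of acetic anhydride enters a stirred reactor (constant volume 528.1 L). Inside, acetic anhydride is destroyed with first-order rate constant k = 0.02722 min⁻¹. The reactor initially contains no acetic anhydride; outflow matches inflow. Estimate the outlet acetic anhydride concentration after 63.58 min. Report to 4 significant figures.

Species balance: V dC/dt = Q C_in − Q C − k V C.
dC/dt = (Q/V) C_in − (Q/V + k) C; effective rate a = Q/V + k = 0.0168888 + 0.02722 = 0.0441088 min⁻¹.
C_ss = Q C_in/(Q + kV) = 1.60508 mol/L; C(t) = C_ss + (C₀ − C_ss) e^(−a t).
C(63.58) = 1.60508 + (-1.60508)·e^(−0.0441088·63.58) = 1.60508 + (-1.60508)·0.0605406 = 1.50790 mol/L.

1.508 mol/L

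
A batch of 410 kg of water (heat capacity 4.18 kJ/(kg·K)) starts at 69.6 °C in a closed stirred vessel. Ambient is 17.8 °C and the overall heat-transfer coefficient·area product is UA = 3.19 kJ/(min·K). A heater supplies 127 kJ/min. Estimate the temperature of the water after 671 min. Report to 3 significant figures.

Lumped-capacitance energy balance: M c_p dT/dt = UA(T_amb − T) + Q̇.
dT/dt = (T_ss − T)/τ with T_ss = T_amb + Q̇/UA = 17.8 + 127/3.19 = 57.612 °C, τ = M c_p/UA = 410·4.18/3.19 = 537.24 min.
This is linear first-order; T(t) = T_ss + (T₀ − T_ss) e^(−t/τ).
T(671) = 57.612 + (11.988)·0.28680 = 61.050 °C.

61.1 °C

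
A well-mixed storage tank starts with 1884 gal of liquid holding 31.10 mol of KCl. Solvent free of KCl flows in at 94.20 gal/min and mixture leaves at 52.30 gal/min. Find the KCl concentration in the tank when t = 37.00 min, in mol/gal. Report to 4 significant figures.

Total volume: dV/dt = Q_in − Q_out = 41.9000 gal/min, so V(t) = 1884 + 41.9000 t and V(37.00) = 3434.30 gal.
Solute balance: dm/dt = 0 − Q_out C = −Q_out m/V(t).
dm/m = −Q_out dt/(V₀ + 41.9000 t); integrating gives ln(m/m₀) = −(Q_out/(Q_in−Q_out)) ln(V/V₀).
m = m₀ (V₀/V)^(Q_out/(Q_in−Q_out)) = 31.10 × (1884/3434.30)^(1.24821) = 14.6988 mol.
C = m/V = 14.6988/3434.30 = 0.00427998 mol/gal.

0.004280 mol/gal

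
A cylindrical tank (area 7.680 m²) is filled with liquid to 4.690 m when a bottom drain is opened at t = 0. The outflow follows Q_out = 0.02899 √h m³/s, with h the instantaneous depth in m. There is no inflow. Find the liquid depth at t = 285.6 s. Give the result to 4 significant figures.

Unsteady balance on liquid volume: A dh/dt = −0.02899 √h.
Separate and integrate: 2(√h − √h₀) = −(0.02899/A) t.
√h = √4.690 − 0.02899·285.6/(2·7.680) = 2.16564 − 0.539033 = 1.62661.
h = 1.62661² = 2.64585 m.

2.646 m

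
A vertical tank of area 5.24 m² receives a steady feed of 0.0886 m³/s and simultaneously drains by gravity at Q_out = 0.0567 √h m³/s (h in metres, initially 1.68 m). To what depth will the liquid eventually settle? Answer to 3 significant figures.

A dh/dt = Q_in − 0.0567 √h. Steady state requires inflow = outflow:
Q_in = 0.0567 √h_ss ⇒ √h_ss = 0.0886/0.0567 = 1.5626.
h_ss = 1.5626² = 2.4418 m. (Since h₀ = 1.68 m < h_ss, the level will rise toward this value.)

2.44 m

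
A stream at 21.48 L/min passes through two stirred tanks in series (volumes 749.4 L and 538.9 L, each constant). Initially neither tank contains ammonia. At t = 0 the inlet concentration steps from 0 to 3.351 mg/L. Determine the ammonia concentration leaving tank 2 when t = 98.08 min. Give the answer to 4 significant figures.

Each tank obeys Vᵢ dCᵢ/dt = Q(Cᵢ₋₁ − Cᵢ), so τᵢ = Vᵢ/Q.
τ₁ = 749.4/21.48 = 34.8883 min; τ₂ = 538.9/21.48 = 25.0885 min.
Tank 1: C₁ = C_in(1 − e^(−t/τ₁)). Tank 2 (τ₁ ≠ τ₂): C₂ = C_in[1 − (τ₁ e^(−t/τ₁) − τ₂ e^(−t/τ₂))/(τ₁ − τ₂)].
At t = 98.08: e^(−t/τ₁) = 0.0601292, e^(−t/τ₂) = 0.0200532.
C₂ = 3.351·[1 − (34.8883·0.0601292 − 25.0885·0.0200532)/(9.79981)] = 3.351·0.837272 = 2.80570 mg/L.

2.806 mg/L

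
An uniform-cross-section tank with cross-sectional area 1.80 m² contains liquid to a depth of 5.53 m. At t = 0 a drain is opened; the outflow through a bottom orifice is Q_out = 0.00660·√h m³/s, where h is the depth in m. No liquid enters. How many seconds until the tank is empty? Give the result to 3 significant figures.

1280 s

With no inflow, A dh/dt = −0.00660 √h.
This is separable: 2 d(√h)/dt = −0.00660/A, so √h = √h₀ − (0.00660/(2A)) t.
Tank is empty when √h = 0: t_empty = 2A√h₀/0.00660.
t_empty = 2·1.80·√5.53/0.00660 = 3.6000·2.3516/0.00660 = 1282.7 s.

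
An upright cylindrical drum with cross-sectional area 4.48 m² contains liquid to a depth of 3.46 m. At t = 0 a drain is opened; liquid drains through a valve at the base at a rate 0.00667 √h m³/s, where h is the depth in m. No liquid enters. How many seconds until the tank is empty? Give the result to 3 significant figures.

A dh/dt = −Q_out = −0.00667 √h.
∫ h^(−1/2) dh = −(0.00667/A) ∫ dt, giving 2√h = 2√h₀ − (0.00667/A) t.
Tank is empty when √h = 0: t_empty = 2A√h₀/0.00667.
t_empty = 2·4.48·√3.46/0.00667 = 8.9600·1.8601/0.00667 = 2498.7 s.

2500 s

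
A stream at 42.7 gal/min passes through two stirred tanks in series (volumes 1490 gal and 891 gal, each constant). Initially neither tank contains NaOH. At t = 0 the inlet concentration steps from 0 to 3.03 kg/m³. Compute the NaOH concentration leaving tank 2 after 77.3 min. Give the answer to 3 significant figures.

Time constants: τᵢ = Vᵢ/Q for each well-mixed tank.
τ₁ = 1490/42.7 = 34.895 min; τ₂ = 891/42.7 = 20.867 min.
Solving the cascade with C₁(0)=C₂(0)=0 gives C₂(t) = C_in[1 − (τ₁ e^(−t/τ₁) − τ₂ e^(−t/τ₂))/(τ₁ − τ₂)].
At t = 77.3: e^(−t/τ₁) = 0.10913, e^(−t/τ₂) = 0.024613.
C₂ = 3.03·[1 − (34.895·0.10913 − 20.867·0.024613)/(14.028)] = 3.03·0.76516 = 2.3184 kg/m³.

2.32 kg/m³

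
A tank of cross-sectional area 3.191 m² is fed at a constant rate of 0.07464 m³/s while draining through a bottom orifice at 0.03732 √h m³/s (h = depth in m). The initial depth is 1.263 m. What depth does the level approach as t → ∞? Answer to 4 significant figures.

4.000 m

Accumulation of liquid (constant cross-section A): A dh/dt = Q_in − 0.03732 √h. At steady state dh/dt = 0:
Q_in = 0.03732 √h_ss ⇒ √h_ss = 0.07464/0.03732 = 2.00000.
h_ss = 2.00000² = 4.00000 m. (Since h₀ = 1.263 m < h_ss, the level will rise toward this value.)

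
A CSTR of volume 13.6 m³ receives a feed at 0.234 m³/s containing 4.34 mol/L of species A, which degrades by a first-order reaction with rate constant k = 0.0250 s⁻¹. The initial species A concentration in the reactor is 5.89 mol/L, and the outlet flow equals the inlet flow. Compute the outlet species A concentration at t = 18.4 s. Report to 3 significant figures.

Accumulation = in − out − consumed: V dC/dt = Q C_in − Q C − k V C.
This is linear with rate a = Q/V + k = 0.042206 s⁻¹.
C_ss = Q C_in/(Q + kV) = 1.7693 mol/L; C(t) = C_ss + (C₀ − C_ss) e^(−a t).
C(18.4) = 1.7693 + (4.1207)·e^(−0.042206·18.4) = 1.7693 + (4.1207)·0.45997 = 3.6647 mol/L.

3.66 mol/L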